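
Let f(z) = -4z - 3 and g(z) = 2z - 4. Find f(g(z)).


Substitute g(z) into f:
f(g(z)) = -4*(2z - 4) + (-3)
Expand and combine: -8z + 13


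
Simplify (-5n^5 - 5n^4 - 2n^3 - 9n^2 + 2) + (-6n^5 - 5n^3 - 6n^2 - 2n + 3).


Align terms by degree and add:
  -5n^5 - 5n^4 - 2n^3 - 9n^2 + 2
  -6n^5 - 5n^3 - 6n^2 - 2n + 3
= -11n^5 - 5n^4 - 7n^3 - 15n^2 - 2n + 5


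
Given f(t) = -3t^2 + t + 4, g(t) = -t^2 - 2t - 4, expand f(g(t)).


Substitute g(t) into f:
f(g(t)) = -3*(-t^2 - 2t - 4)^2 + 1*(-t^2 - 2t - 4) + 4
(-t^2 - 2t - 4)^2 = t^4 + 4t^3 + 12t^2 + 16t + 16
Expand and combine: -3t^4 - 12t^3 - 37t^2 - 50t - 48


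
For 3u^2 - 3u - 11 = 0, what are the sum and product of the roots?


For au^2+bu+c=0: sum = -b/a, product = c/a.
a=3, b=-3, c=-11
Sum = -(-3)/3 = 1
Product = (-11)/3 = -11/3


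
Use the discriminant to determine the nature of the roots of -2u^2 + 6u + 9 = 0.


D = b^2 - 4ac = (6)^2 - 4(-2)(9) = 36 + 72 = 108
Since D > 0: two distinct irrational roots


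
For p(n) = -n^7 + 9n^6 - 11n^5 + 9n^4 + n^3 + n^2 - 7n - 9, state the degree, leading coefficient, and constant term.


Highest power of n is 7, with coefficient -1. Constant term is -9.
Degree = 7, leading coefficient = -1, constant term = -9


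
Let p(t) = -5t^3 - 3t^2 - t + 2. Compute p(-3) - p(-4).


p(-3) = 113
p(-4) = 278
p(-3) - p(-4) = 113 - 278 = -165


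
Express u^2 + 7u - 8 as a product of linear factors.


Roots satisfy r1 + r2 = -b/a = -7 and r1*r2 = c/a = -8.
So r1 = -8, r2 = 1.
u^2 + 7u - 8 = (u - r1)(u - r2) = (u + 8)(u - 1)


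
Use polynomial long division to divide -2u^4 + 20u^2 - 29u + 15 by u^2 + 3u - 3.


(-2u^4 + 20u^2 - 29u + 15) / (u^2 + 3u - 3)
Step 1: -2u^2 * (u^2 + 3u - 3) = -2u^4 - 6u^3 + 6u^2; subtract.
Step 2: 6u * (u^2 + 3u - 3) = 6u^3 + 18u^2 - 18u; subtract.
Step 3: -4 * (u^2 + 3u - 3) = -4u^2 - 12u + 12; subtract.
Quotient: -2u^2 + 6u - 4, Remainder: u + 3


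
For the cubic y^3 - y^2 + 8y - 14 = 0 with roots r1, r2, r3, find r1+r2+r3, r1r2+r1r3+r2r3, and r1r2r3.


Monic cubic y^3+by^2+cy+d=0: sum=-b, pairwise sum=c, product=-d.
b=-1, c=8, d=-14
r1+r2+r3 = 1
r1r2+r1r3+r2r3 = 8
r1r2r3 = 14


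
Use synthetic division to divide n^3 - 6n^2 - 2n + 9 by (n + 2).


Synthetic division with c = -2. Coefficients: 1, -6, -2, 9
Bring down 1.
  1 * -2 = -2; -2 - 6 = -8
  -8 * -2 = 16; 16 - 2 = 14
  14 * -2 = -28; -28 + 9 = -19
Quotient: n^2 - 8n + 14, Remainder: -19


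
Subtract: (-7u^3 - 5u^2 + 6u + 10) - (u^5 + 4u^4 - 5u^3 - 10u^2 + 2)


Distribute the minus sign:
  (-7u^3 - 5u^2 + 6u + 10)
- (u^5 + 4u^4 - 5u^3 - 10u^2 + 2)
Negate second polynomial: -u^5 - 4u^4 + 5u^3 + 10u^2 - 2
Add: -u^5 - 4u^4 - 2u^3 + 5u^2 + 6u + 8


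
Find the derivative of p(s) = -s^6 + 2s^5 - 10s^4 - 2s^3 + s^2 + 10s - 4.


Apply the power rule term by term:
  d/ds(-s^6) = -6s^5
  d/ds(2s^5) = 10s^4
  d/ds(-10s^4) = -40s^3
  d/ds(-2s^3) = -6s^2
  d/ds(s^2) = 2s
  d/ds(10s) = 10
  d/ds(-4) = 0
p'(s) = -6s^5 + 10s^4 - 40s^3 - 6s^2 + 2s + 10


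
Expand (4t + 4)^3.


Expand (4t + 4)^3 by repeated multiplication:
  (4t + 4)^2 = 16t^2 + 32t + 16
= 64t^3 + 192t^2 + 192t + 64


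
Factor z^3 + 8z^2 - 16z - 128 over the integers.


Try integer roots (divisors of -128). z=-8: p(-8)=0.
Divide out (z + 8): quotient is z^2 - 16.
Factor the quadratic: (z + 4)(z - 4)
Result: (z + 8)(z + 4)(z - 4)


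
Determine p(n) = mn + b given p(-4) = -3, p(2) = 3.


p(n) = mn + b. Using p(-4)=-3, p(2)=3:
m = (-3 - 3)/(-4 - 2) = -6/-6 = 1
b = -3 - m*(-4) = -3 + 4 = 1
p(n) = n + 1


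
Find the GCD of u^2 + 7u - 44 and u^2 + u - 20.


Factor each:
  u^2 + 7u - 44 = (u - 4)(u + 11)
  u^2 + u - 20 = (u - 4)(u + 5)
Common monic factor: u - 4


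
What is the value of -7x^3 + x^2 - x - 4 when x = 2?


Using direct substitution:
  -7 * (2)^3 = -56
  1 * (2)^2 = 4
  -1 * (2)^1 = -2
  constant: -4
Sum = -56 + 4 - 2 - 4 = -58


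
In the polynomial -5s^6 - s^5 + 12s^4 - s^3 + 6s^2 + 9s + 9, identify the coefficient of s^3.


Read off the coefficient of s^3: -1


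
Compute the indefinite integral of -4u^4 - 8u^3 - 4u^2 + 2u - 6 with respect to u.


Reverse power rule on each term:
  ∫ -4u^4 du = -(4/5)u^5
  ∫ -8u^3 du = -2u^4
  ∫ -4u^2 du = -(4/3)u^3
  ∫ 2u du = u^2
  ∫ -6 du = -6u
F(u) = -(4/5)u^5 - 2u^4 - (4/3)u^3 + u^2 - 6u + C


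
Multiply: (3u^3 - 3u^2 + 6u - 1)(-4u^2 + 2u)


Distribute each term of the first polynomial:
  (3u^3)(-4u^2 + 2u) = -12u^5 + 6u^4
  (-3u^2)(-4u^2 + 2u) = 12u^4 - 6u^3
  (6u)(-4u^2 + 2u) = -24u^3 + 12u^2
  (-1)(-4u^2 + 2u) = 4u^2 - 2u
Sum: -12u^5 + 18u^4 - 30u^3 + 16u^2 - 2u


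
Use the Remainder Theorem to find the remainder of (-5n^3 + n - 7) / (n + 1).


By the Remainder Theorem, the remainder equals p(-1):
  -5*(-1)^3 = 5
  0*(-1)^2 = 0
  1*(-1)^1 = -1
  constant: -7
Sum: 5 + 0 - 1 - 7 = -3


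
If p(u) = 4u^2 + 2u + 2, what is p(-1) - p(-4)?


p(-1) = 4
p(-4) = 58
p(-1) - p(-4) = 4 - 58 = -54


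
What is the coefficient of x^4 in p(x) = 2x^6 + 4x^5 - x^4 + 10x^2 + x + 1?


Read off the coefficient of x^4: -1


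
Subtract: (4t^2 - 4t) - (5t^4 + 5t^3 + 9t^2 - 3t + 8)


Distribute the minus sign:
  (4t^2 - 4t)
- (5t^4 + 5t^3 + 9t^2 - 3t + 8)
Negate second polynomial: -5t^4 - 5t^3 - 9t^2 + 3t - 8
Add: -5t^4 - 5t^3 - 5t^2 - t - 8


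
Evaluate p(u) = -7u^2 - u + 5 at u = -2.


Using direct substitution:
  -7 * (-2)^2 = -28
  -1 * (-2)^1 = 2
  constant: 5
Sum = -28 + 2 + 5 = -21


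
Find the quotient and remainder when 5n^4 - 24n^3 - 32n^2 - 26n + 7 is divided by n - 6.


(5n^4 - 24n^3 - 32n^2 - 26n + 7) / (n - 6)
Step 1: 5n^3 * (n - 6) = 5n^4 - 30n^3; subtract.
Step 2: 6n^2 * (n - 6) = 6n^3 - 36n^2; subtract.
Step 3: 4n * (n - 6) = 4n^2 - 24n; subtract.
Step 4: -2 * (n - 6) = -2n + 12; subtract.
Quotient: 5n^3 + 6n^2 + 4n - 2, Remainder: -5


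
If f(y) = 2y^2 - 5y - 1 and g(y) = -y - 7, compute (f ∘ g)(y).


Substitute g(y) into f:
f(g(y)) = 2*(-y - 7)^2 + (-5)*(-y - 7) + (-1)
(-y - 7)^2 = y^2 + 14y + 49
Expand and combine: 2y^2 + 33y + 132


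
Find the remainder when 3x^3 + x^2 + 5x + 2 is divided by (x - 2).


By the Remainder Theorem, the remainder equals p(2):
  3*(2)^3 = 24
  1*(2)^2 = 4
  5*(2)^1 = 10
  constant: 2
Sum: 24 + 4 + 10 + 2 = 40


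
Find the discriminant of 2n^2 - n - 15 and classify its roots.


D = b^2 - 4ac = (-1)^2 - 4(2)(-15) = 1 + 120 = 121
Since D > 0: two distinct rational roots


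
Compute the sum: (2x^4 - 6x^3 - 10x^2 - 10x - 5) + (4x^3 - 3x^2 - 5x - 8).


Align terms by degree and add:
  2x^4 - 6x^3 - 10x^2 - 10x - 5
+ 4x^3 - 3x^2 - 5x - 8
= 2x^4 - 2x^3 - 13x^2 - 15x - 13


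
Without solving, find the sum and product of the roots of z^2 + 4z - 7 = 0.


For az^2+bz+c=0: sum = -b/a, product = c/a.
a=1, b=4, c=-7
Sum = -(4)/1 = -4
Product = (-7)/1 = -7


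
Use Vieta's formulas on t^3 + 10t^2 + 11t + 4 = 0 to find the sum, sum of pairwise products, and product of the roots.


Monic cubic t^3+bt^2+ct+d=0: sum=-b, pairwise sum=c, product=-d.
b=10, c=11, d=4
r1+r2+r3 = -10
r1r2+r1r3+r2r3 = 11
r1r2r3 = -4


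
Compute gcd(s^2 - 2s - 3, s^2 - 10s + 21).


Factor each:
  s^2 - 2s - 3 = (s - 3)(s + 1)
  s^2 - 10s + 21 = (s - 3)(s - 7)
Common monic factor: s - 3


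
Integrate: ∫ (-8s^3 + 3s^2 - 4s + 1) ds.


Reverse power rule on each term:
  ∫ -8s^3 ds = -2s^4
  ∫ 3s^2 ds = s^3
  ∫ -4s ds = -2s^2
  ∫ 1 ds = s
F(s) = -2s^4 + s^3 - 2s^2 + s + C


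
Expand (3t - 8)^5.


Expand (3t - 8)^5 by repeated multiplication:
  (3t - 8)^2 = 9t^2 - 48t + 64
  (3t - 8)^3 = 27t^3 - 216t^2 + 576t - 512
  (3t - 8)^4 = 81t^4 - 864t^3 + 3456t^2 - 6144t + 4096
= 243t^5 - 3240t^4 + 17280t^3 - 46080t^2 + 61440t - 32768


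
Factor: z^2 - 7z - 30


Roots satisfy r1 + r2 = -b/a = 7 and r1*r2 = c/a = -30.
So r1 = 10, r2 = -3.
z^2 - 7z - 30 = (z - r1)(z - r2) = (z - 10)(z + 3)


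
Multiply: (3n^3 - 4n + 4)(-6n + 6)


Distribute each term of the first polynomial:
  (3n^3)(-6n + 6) = -18n^4 + 18n^3
  (-4n)(-6n + 6) = 24n^2 - 24n
  (4)(-6n + 6) = -24n + 24
Sum: -18n^4 + 18n^3 + 24n^2 - 48n + 24


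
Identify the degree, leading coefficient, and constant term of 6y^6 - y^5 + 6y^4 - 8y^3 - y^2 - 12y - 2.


Highest power of y is 6, with coefficient 6. Constant term is -2.
Degree = 6, leading coefficient = 6, constant term = -2


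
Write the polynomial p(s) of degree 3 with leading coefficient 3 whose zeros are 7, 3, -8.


p(s) = 3(s - 7)(s - 3)(s + 8)
Expand: 3s^3 - 6s^2 - 177s + 504


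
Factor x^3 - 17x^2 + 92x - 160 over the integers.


Try integer roots (divisors of -160). x=8: p(8)=0.
Divide out (x - 8): quotient is x^2 - 9x + 20.
Factor the quadratic: (x - 4)(x - 5)
Result: (x - 8)(x - 4)(x - 5)


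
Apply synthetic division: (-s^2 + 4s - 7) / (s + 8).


Synthetic division with c = -8. Coefficients: -1, 4, -7
Bring down -1.
  -1 * -8 = 8; 8 + 4 = 12
  12 * -8 = -96; -96 - 7 = -103
Quotient: -s + 12, Remainder: -103


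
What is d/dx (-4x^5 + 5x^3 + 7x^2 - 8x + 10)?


Apply the power rule term by term:
  d/dx(-4x^5) = -20x^4
  d/dx(5x^3) = 15x^2
  d/dx(7x^2) = 14x
  d/dx(-8x) = -8
  d/dx(10) = 0
p'(x) = -20x^4 + 15x^2 + 14x - 8


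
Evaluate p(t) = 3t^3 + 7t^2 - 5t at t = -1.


Using direct substitution:
  3 * (-1)^3 = -3
  7 * (-1)^2 = 7
  -5 * (-1)^1 = 5
  constant: 0
Sum = -3 + 7 + 5 + 0 = 9


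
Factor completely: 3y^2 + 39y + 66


Roots satisfy r1 + r2 = -b/a = -13 and r1*r2 = c/a = 22.
So r1 = -2, r2 = -11.
3y^2 + 39y + 66 = 3(y - r1)(y - r2) = 3(y + 2)(y + 11)


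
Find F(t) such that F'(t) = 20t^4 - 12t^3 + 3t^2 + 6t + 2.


Reverse power rule on each term:
  ∫ 20t^4 dt = 4t^5
  ∫ -12t^3 dt = -3t^4
  ∫ 3t^2 dt = t^3
  ∫ 6t dt = 3t^2
  ∫ 2 dt = 2t
F(t) = 4t^5 - 3t^4 + t^3 + 3t^2 + 2t + C


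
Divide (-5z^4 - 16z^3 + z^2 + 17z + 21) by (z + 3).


(-5z^4 - 16z^3 + z^2 + 17z + 21) / (z + 3)
Step 1: -5z^3 * (z + 3) = -5z^4 - 15z^3; subtract.
Step 2: -z^2 * (z + 3) = -z^3 - 3z^2; subtract.
Step 3: 4z * (z + 3) = 4z^2 + 12z; subtract.
Step 4: 5 * (z + 3) = 5z + 15; subtract.
Quotient: -5z^3 - z^2 + 4z + 5, Remainder: 6


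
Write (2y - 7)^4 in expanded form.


Expand (2y - 7)^4 by repeated multiplication:
  (2y - 7)^2 = 4y^2 - 28y + 49
  (2y - 7)^3 = 8y^3 - 84y^2 + 294y - 343
= 16y^4 - 224y^3 + 1176y^2 - 2744y + 2401


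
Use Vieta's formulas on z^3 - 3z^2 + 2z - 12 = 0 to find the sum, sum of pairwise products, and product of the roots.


Monic cubic z^3+bz^2+cz+d=0: sum=-b, pairwise sum=c, product=-d.
b=-3, c=2, d=-12
r1+r2+r3 = 3
r1r2+r1r3+r2r3 = 2
r1r2r3 = 12


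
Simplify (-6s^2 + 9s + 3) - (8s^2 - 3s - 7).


Distribute the minus sign:
  (-6s^2 + 9s + 3)
- (8s^2 - 3s - 7)
Negate second polynomial: -8s^2 + 3s + 7
Add: -14s^2 + 12s + 10


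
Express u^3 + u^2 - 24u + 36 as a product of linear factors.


Try integer roots (divisors of 36). u=-6: p(-6)=0.
Divide out (u + 6): quotient is u^2 - 5u + 6.
Factor the quadratic: (u - 3)(u - 2)
Result: (u + 6)(u - 3)(u - 2)


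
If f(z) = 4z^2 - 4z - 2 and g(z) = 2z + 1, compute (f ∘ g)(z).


Substitute g(z) into f:
f(g(z)) = 4*(2z + 1)^2 + (-4)*(2z + 1) + (-2)
(2z + 1)^2 = 4z^2 + 4z + 1
Expand and combine: 16z^2 + 8z - 2


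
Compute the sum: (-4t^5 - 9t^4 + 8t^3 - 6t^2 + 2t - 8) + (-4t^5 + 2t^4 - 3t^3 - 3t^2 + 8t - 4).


Align terms by degree and add:
  -4t^5 - 9t^4 + 8t^3 - 6t^2 + 2t - 8
  -4t^5 + 2t^4 - 3t^3 - 3t^2 + 8t - 4
= -8t^5 - 7t^4 + 5t^3 - 9t^2 + 10t - 12


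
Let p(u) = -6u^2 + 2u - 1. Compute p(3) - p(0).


p(3) = -49
p(0) = -1
p(3) - p(0) = -49 + 1 = -48


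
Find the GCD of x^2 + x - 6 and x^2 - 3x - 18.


Factor each:
  x^2 + x - 6 = (x + 3)(x - 2)
  x^2 - 3x - 18 = (x + 3)(x - 6)
Common monic factor: x + 3


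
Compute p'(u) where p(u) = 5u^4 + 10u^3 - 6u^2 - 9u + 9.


Apply the power rule term by term:
  d/du(5u^4) = 20u^3
  d/du(10u^3) = 30u^2
  d/du(-6u^2) = -12u
  d/du(-9u) = -9
  d/du(9) = 0
p'(u) = 20u^3 + 30u^2 - 12u - 9


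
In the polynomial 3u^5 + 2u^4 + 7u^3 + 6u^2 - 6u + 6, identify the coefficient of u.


Read off the coefficient of u: -6


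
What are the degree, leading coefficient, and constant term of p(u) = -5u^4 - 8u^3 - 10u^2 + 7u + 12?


Highest power of u is 4, with coefficient -5. Constant term is 12.
Degree = 4, leading coefficient = -5, constant term = 12


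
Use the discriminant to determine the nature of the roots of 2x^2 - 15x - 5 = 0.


D = b^2 - 4ac = (-15)^2 - 4(2)(-5) = 225 + 40 = 265
Since D > 0: two distinct irrational roots


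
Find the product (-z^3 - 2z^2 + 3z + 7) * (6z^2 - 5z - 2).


Distribute each term of the first polynomial:
  (-z^3)(6z^2 - 5z - 2) = -6z^5 + 5z^4 + 2z^3
  (-2z^2)(6z^2 - 5z - 2) = -12z^4 + 10z^3 + 4z^2
  (3z)(6z^2 - 5z - 2) = 18z^3 - 15z^2 - 6z
  (7)(6z^2 - 5z - 2) = 42z^2 - 35z - 14
Sum: -6z^5 - 7z^4 + 30z^3 + 31z^2 - 41z - 14


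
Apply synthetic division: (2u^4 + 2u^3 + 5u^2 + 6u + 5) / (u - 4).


Synthetic division with c = 4. Coefficients: 2, 2, 5, 6, 5
Bring down 2.
  2 * 4 = 8; 8 + 2 = 10
  10 * 4 = 40; 40 + 5 = 45
  45 * 4 = 180; 180 + 6 = 186
  186 * 4 = 744; 744 + 5 = 749
Quotient: 2u^3 + 10u^2 + 45u + 186, Remainder: 749


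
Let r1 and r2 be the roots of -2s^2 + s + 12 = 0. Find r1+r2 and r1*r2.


For as^2+bs+c=0: sum = -b/a, product = c/a.
a=-2, b=1, c=12
Sum = -(1)/-2 = 1/2
Product = (12)/-2 = -6


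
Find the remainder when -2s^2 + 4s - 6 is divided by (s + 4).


By the Remainder Theorem, the remainder equals p(-4):
  -2*(-4)^2 = -32
  4*(-4)^1 = -16
  constant: -6
Sum: -32 - 16 - 6 = -54


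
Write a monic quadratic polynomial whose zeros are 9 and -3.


p(n) = (n - 9)(n + 3)
Expand: n^2 - 6n - 27


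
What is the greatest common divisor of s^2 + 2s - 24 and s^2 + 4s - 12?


Factor each:
  s^2 + 2s - 24 = (s + 6)(s - 4)
  s^2 + 4s - 12 = (s + 6)(s - 2)
Common monic factor: s + 6


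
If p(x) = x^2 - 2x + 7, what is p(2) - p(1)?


p(2) = 7
p(1) = 6
p(2) - p(1) = 7 - 6 = 1


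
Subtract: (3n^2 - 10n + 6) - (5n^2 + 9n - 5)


Distribute the minus sign:
  (3n^2 - 10n + 6)
- (5n^2 + 9n - 5)
Negate second polynomial: -5n^2 - 9n + 5
Add: -2n^2 - 19n + 11


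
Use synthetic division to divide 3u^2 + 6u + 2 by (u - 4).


Synthetic division with c = 4. Coefficients: 3, 6, 2
Bring down 3.
  3 * 4 = 12; 12 + 6 = 18
  18 * 4 = 72; 72 + 2 = 74
Quotient: 3u + 18, Remainder: 74


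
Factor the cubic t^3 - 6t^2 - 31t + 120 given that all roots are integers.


Try integer roots (divisors of 120). t=8: p(8)=0.
Divide out (t - 8): quotient is t^2 + 2t - 15.
Factor the quadratic: (t + 5)(t - 3)
Result: (t - 8)(t + 5)(t - 3)


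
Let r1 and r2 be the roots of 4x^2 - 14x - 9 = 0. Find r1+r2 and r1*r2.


For ax^2+bx+c=0: sum = -b/a, product = c/a.
a=4, b=-14, c=-9
Sum = -(-14)/4 = 7/2
Product = (-9)/4 = -9/4


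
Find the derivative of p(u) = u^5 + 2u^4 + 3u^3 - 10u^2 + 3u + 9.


Apply the power rule term by term:
  d/du(u^5) = 5u^4
  d/du(2u^4) = 8u^3
  d/du(3u^3) = 9u^2
  d/du(-10u^2) = -20u
  d/du(3u) = 3
  d/du(9) = 0
p'(u) = 5u^4 + 8u^3 + 9u^2 - 20u + 3


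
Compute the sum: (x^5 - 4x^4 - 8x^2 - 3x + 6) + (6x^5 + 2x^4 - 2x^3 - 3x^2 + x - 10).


Align terms by degree and add:
  x^5 - 4x^4 - 8x^2 - 3x + 6
+ 6x^5 + 2x^4 - 2x^3 - 3x^2 + x - 10
= 7x^5 - 2x^4 - 2x^3 - 11x^2 - 2x - 4


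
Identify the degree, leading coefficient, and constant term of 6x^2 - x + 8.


Highest power of x is 2, with coefficient 6. Constant term is 8.
Degree = 2, leading coefficient = 6, constant term = 8


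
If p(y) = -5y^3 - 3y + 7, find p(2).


Using direct substitution:
  -5 * (2)^3 = -40
  0 * (2)^2 = 0
  -3 * (2)^1 = -6
  constant: 7
Sum = -40 + 0 - 6 + 7 = -39


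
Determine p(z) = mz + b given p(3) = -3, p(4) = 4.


p(z) = mz + b. Using p(3)=-3, p(4)=4:
m = (-3 - 4)/(3 - 4) = -7/-1 = 7
b = -3 - m*(3) = -3 - 21 = -24
p(z) = 7z - 24


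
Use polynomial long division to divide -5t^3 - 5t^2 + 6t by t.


(-5t^3 - 5t^2 + 6t) / (t)
Step 1: -5t^2 * (t) = -5t^3; subtract.
Step 2: -5t * (t) = -5t^2; subtract.
Step 3: 6 * (t) = 6t; subtract.
Quotient: -5t^2 - 5t + 6, Remainder: 0


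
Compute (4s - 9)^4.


Expand (4s - 9)^4 by repeated multiplication:
  (4s - 9)^2 = 16s^2 - 72s + 81
  (4s - 9)^3 = 64s^3 - 432s^2 + 972s - 729
= 256s^4 - 2304s^3 + 7776s^2 - 11664s + 6561


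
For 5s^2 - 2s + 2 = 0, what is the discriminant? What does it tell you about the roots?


D = b^2 - 4ac = (-2)^2 - 4(5)(2) = 4 - 40 = -36
Since D < 0: two complex conjugate roots (no real roots)


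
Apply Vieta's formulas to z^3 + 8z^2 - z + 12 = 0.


Monic cubic z^3+bz^2+cz+d=0: sum=-b, pairwise sum=c, product=-d.
b=8, c=-1, d=12
r1+r2+r3 = -8
r1r2+r1r3+r2r3 = -1
r1r2r3 = -12


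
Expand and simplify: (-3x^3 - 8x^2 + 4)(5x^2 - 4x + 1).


Distribute each term of the first polynomial:
  (-3x^3)(5x^2 - 4x + 1) = -15x^5 + 12x^4 - 3x^3
  (-8x^2)(5x^2 - 4x + 1) = -40x^4 + 32x^3 - 8x^2
  (4)(5x^2 - 4x + 1) = 20x^2 - 16x + 4
Sum: -15x^5 - 28x^4 + 29x^3 + 12x^2 - 16x + 4


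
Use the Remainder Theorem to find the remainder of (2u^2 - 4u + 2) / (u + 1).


By the Remainder Theorem, the remainder equals p(-1):
  2*(-1)^2 = 2
  -4*(-1)^1 = 4
  constant: 2
Sum: 2 + 4 + 2 = 8


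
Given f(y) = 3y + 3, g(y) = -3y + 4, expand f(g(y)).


Substitute g(y) into f:
f(g(y)) = 3*(-3y + 4) + 3
Expand and combine: -9y + 15


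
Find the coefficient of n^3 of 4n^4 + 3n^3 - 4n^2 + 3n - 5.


Read off the coefficient of n^3: 3


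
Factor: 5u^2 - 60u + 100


Roots satisfy r1 + r2 = -b/a = 12 and r1*r2 = c/a = 20.
So r1 = 10, r2 = 2.
5u^2 - 60u + 100 = 5(u - r1)(u - r2) = 5(u - 10)(u - 2)


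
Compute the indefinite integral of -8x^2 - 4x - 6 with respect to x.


Reverse power rule on each term:
  ∫ -8x^2 dx = -(8/3)x^3
  ∫ -4x dx = -2x^2
  ∫ -6 dx = -6x
F(x) = -(8/3)x^3 - 2x^2 - 6x + C


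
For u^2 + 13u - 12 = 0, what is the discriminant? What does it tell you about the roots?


D = b^2 - 4ac = (13)^2 - 4(1)(-12) = 169 + 48 = 217
Since D > 0: two distinct irrational roots


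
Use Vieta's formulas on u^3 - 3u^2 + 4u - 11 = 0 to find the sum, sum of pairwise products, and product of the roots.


Monic cubic u^3+bu^2+cu+d=0: sum=-b, pairwise sum=c, product=-d.
b=-3, c=4, d=-11
r1+r2+r3 = 3
r1r2+r1r3+r2r3 = 4
r1r2r3 = 11


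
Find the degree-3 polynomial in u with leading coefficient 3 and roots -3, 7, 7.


p(u) = 3(u + 3)(u - 7)(u - 7)
Expand: 3u^3 - 33u^2 + 21u + 441


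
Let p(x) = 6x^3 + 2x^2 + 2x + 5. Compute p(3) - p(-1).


p(3) = 191
p(-1) = -1
p(3) - p(-1) = 191 + 1 = 192


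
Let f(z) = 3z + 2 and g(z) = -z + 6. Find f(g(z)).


Substitute g(z) into f:
f(g(z)) = 3*(-z + 6) + 2
Expand and combine: -3z + 20


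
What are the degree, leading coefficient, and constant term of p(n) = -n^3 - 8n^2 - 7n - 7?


Highest power of n is 3, with coefficient -1. Constant term is -7.
Degree = 3, leading coefficient = -1, constant term = -7


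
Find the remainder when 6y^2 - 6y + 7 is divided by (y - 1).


By the Remainder Theorem, the remainder equals p(1):
  6*(1)^2 = 6
  -6*(1)^1 = -6
  constant: 7
Sum: 6 - 6 + 7 = 7


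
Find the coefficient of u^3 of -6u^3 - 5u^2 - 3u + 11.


Read off the coefficient of u^3: -6


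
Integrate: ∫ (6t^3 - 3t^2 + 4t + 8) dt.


Reverse power rule on each term:
  ∫ 6t^3 dt = (3/2)t^4
  ∫ -3t^2 dt = -t^3
  ∫ 4t dt = 2t^2
  ∫ 8 dt = 8t
F(t) = (3/2)t^4 - t^3 + 2t^2 + 8t + C


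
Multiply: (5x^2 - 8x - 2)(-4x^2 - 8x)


Distribute each term of the first polynomial:
  (5x^2)(-4x^2 - 8x) = -20x^4 - 40x^3
  (-8x)(-4x^2 - 8x) = 32x^3 + 64x^2
  (-2)(-4x^2 - 8x) = 8x^2 + 16x
Sum: -20x^4 - 8x^3 + 72x^2 + 16x


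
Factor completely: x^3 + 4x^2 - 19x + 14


Try integer roots (divisors of 14). x=2: p(2)=0.
Divide out (x - 2): quotient is x^2 + 6x - 7.
Factor the quadratic: (x + 7)(x - 1)
Result: (x - 2)(x + 7)(x - 1)


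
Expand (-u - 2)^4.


Expand (-u - 2)^4 by repeated multiplication:
  (-u - 2)^2 = u^2 + 4u + 4
  (-u - 2)^3 = -u^3 - 6u^2 - 12u - 8
= u^4 + 8u^3 + 24u^2 + 32u + 16


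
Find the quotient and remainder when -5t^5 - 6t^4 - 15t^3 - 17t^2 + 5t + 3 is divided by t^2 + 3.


(-5t^5 - 6t^4 - 15t^3 - 17t^2 + 5t + 3) / (t^2 + 3)
Step 1: -5t^3 * (t^2 + 3) = -5t^5 - 15t^3; subtract.
Step 2: -6t^2 * (t^2 + 3) = -6t^4 - 18t^2; subtract.
Step 3: 0 * (t^2 + 3) = 0; subtract.
Step 4: 1 * (t^2 + 3) = t^2 + 3; subtract.
Quotient: -5t^3 - 6t^2 + 1, Remainder: 5t


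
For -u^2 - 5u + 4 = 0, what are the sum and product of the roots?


For au^2+bu+c=0: sum = -b/a, product = c/a.
a=-1, b=-5, c=4
Sum = -(-5)/-1 = -5
Product = (4)/-1 = -4


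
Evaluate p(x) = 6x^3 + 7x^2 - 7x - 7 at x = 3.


Using direct substitution:
  6 * (3)^3 = 162
  7 * (3)^2 = 63
  -7 * (3)^1 = -21
  constant: -7
Sum = 162 + 63 - 21 - 7 = 197


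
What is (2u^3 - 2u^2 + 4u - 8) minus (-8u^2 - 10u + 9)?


Distribute the minus sign:
  (2u^3 - 2u^2 + 4u - 8)
- (-8u^2 - 10u + 9)
Negate second polynomial: 8u^2 + 10u - 9
Add: 2u^3 + 6u^2 + 14u - 17


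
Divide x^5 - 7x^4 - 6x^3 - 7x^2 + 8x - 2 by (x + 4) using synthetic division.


Synthetic division with c = -4. Coefficients: 1, -7, -6, -7, 8, -2
Bring down 1.
  1 * -4 = -4; -4 - 7 = -11
  -11 * -4 = 44; 44 - 6 = 38
  38 * -4 = -152; -152 - 7 = -159
  -159 * -4 = 636; 636 + 8 = 644
  644 * -4 = -2576; -2576 - 2 = -2578
Quotient: x^4 - 11x^3 + 38x^2 - 159x + 644, Remainder: -2578


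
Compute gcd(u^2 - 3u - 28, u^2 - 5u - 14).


Factor each:
  u^2 - 3u - 28 = (u - 7)(u + 4)
  u^2 - 5u - 14 = (u - 7)(u + 2)
Common monic factor: u - 7


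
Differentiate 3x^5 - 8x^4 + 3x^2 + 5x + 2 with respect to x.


Apply the power rule term by term:
  d/dx(3x^5) = 15x^4
  d/dx(-8x^4) = -32x^3
  d/dx(3x^2) = 6x
  d/dx(5x) = 5
  d/dx(2) = 0
p'(x) = 15x^4 - 32x^3 + 6x + 5


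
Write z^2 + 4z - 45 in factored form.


Roots satisfy r1 + r2 = -b/a = -4 and r1*r2 = c/a = -45.
So r1 = 5, r2 = -9.
z^2 + 4z - 45 = (z - r1)(z - r2) = (z - 5)(z + 9)


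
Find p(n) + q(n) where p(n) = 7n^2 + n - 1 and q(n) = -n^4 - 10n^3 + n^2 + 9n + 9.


Align terms by degree and add:
  7n^2 + n - 1
  -n^4 - 10n^3 + n^2 + 9n + 9
= -n^4 - 10n^3 + 8n^2 + 10n + 8


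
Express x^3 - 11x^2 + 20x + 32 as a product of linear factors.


Try integer roots (divisors of 32). x=8: p(8)=0.
Divide out (x - 8): quotient is x^2 - 3x - 4.
Factor the quadratic: (x - 4)(x + 1)
Result: (x - 8)(x - 4)(x + 1)


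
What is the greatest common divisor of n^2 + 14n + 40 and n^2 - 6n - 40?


Factor each:
  n^2 + 14n + 40 = (n + 4)(n + 10)
  n^2 - 6n - 40 = (n + 4)(n - 10)
Common monic factor: n + 4


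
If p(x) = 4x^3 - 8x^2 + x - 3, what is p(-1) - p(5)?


p(-1) = -16
p(5) = 302
p(-1) - p(5) = -16 - 302 = -318


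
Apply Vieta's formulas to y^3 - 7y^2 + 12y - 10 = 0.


Monic cubic y^3+by^2+cy+d=0: sum=-b, pairwise sum=c, product=-d.
b=-7, c=12, d=-10
r1+r2+r3 = 7
r1r2+r1r3+r2r3 = 12
r1r2r3 = 10


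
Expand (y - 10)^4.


Expand (y - 10)^4 by repeated multiplication:
  (y - 10)^2 = y^2 - 20y + 100
  (y - 10)^3 = y^3 - 30y^2 + 300y - 1000
= y^4 - 40y^3 + 600y^2 - 4000y + 10000


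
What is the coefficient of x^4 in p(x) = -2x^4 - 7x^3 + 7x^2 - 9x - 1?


Read off the coefficient of x^4: -2


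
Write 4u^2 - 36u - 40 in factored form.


Roots satisfy r1 + r2 = -b/a = 9 and r1*r2 = c/a = -10.
So r1 = -1, r2 = 10.
4u^2 - 36u - 40 = 4(u - r1)(u - r2) = 4(u + 1)(u - 10)


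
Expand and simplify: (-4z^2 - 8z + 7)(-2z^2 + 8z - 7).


Distribute each term of the first polynomial:
  (-4z^2)(-2z^2 + 8z - 7) = 8z^4 - 32z^3 + 28z^2
  (-8z)(-2z^2 + 8z - 7) = 16z^3 - 64z^2 + 56z
  (7)(-2z^2 + 8z - 7) = -14z^2 + 56z - 49
Sum: 8z^4 - 16z^3 - 50z^2 + 112z - 49


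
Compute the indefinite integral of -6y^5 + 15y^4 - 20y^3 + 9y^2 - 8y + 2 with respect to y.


Reverse power rule on each term:
  ∫ -6y^5 dy = -y^6
  ∫ 15y^4 dy = 3y^5
  ∫ -20y^3 dy = -5y^4
  ∫ 9y^2 dy = 3y^3
  ∫ -8y dy = -4y^2
  ∫ 2 dy = 2y
F(y) = -y^6 + 3y^5 - 5y^4 + 3y^3 - 4y^2 + 2y + C


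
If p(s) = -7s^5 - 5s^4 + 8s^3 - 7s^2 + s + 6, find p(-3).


Using direct substitution:
  -7 * (-3)^5 = 1701
  -5 * (-3)^4 = -405
  8 * (-3)^3 = -216
  -7 * (-3)^2 = -63
  1 * (-3)^1 = -3
  constant: 6
Sum = 1701 - 405 - 216 - 63 - 3 + 6 = 1020


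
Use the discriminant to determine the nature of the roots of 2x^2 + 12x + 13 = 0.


D = b^2 - 4ac = (12)^2 - 4(2)(13) = 144 - 104 = 40
Since D > 0: two distinct irrational roots


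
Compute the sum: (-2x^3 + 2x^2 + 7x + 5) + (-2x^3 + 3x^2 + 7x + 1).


Align terms by degree and add:
  -2x^3 + 2x^2 + 7x + 5
  -2x^3 + 3x^2 + 7x + 1
= -4x^3 + 5x^2 + 14x + 6


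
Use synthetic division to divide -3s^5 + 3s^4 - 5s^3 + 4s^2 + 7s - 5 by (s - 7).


Synthetic division with c = 7. Coefficients: -3, 3, -5, 4, 7, -5
Bring down -3.
  -3 * 7 = -21; -21 + 3 = -18
  -18 * 7 = -126; -126 - 5 = -131
  -131 * 7 = -917; -917 + 4 = -913
  -913 * 7 = -6391; -6391 + 7 = -6384
  -6384 * 7 = -44688; -44688 - 5 = -44693
Quotient: -3s^4 - 18s^3 - 131s^2 - 913s - 6384, Remainder: -44693


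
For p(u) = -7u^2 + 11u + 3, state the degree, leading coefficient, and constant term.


Highest power of u is 2, with coefficient -7. Constant term is 3.
Degree = 2, leading coefficient = -7, constant term = 3


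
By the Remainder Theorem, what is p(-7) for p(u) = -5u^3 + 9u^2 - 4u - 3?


By the Remainder Theorem, the remainder equals p(-7):
  -5*(-7)^3 = 1715
  9*(-7)^2 = 441
  -4*(-7)^1 = 28
  constant: -3
Sum: 1715 + 441 + 28 - 3 = 2181


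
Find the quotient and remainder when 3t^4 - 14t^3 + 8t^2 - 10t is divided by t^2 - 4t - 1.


(3t^4 - 14t^3 + 8t^2 - 10t) / (t^2 - 4t - 1)
Step 1: 3t^2 * (t^2 - 4t - 1) = 3t^4 - 12t^3 - 3t^2; subtract.
Step 2: -2t * (t^2 - 4t - 1) = -2t^3 + 8t^2 + 2t; subtract.
Step 3: 3 * (t^2 - 4t - 1) = 3t^2 - 12t - 3; subtract.
Quotient: 3t^2 - 2t + 3, Remainder: 3


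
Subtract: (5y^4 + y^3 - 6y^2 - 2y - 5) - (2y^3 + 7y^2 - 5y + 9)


Distribute the minus sign:
  (5y^4 + y^3 - 6y^2 - 2y - 5)
- (2y^3 + 7y^2 - 5y + 9)
Negate second polynomial: -2y^3 - 7y^2 + 5y - 9
Add: 5y^4 - y^3 - 13y^2 + 3y - 14


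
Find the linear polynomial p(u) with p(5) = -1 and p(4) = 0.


p(u) = mu + b. Using p(5)=-1, p(4)=0:
m = (-1)/(5 - 4) = -1/1 = -1
b = -1 - m*(5) = -1 + 5 = 4
p(u) = -u + 4


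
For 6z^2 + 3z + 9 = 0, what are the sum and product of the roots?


For az^2+bz+c=0: sum = -b/a, product = c/a.
a=6, b=3, c=9
Sum = -(3)/6 = -1/2
Product = (9)/6 = 3/2


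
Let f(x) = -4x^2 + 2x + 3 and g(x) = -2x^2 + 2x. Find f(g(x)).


Substitute g(x) into f:
f(g(x)) = -4*(-2x^2 + 2x)^2 + 2*(-2x^2 + 2x) + 3
(-2x^2 + 2x)^2 = 4x^4 - 8x^3 + 4x^2
Expand and combine: -16x^4 + 32x^3 - 20x^2 + 4x + 3


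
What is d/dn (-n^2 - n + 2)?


Apply the power rule term by term:
  d/dn(-n^2) = -2n
  d/dn(-n) = -1
  d/dn(2) = 0
p'(n) = -2n - 1


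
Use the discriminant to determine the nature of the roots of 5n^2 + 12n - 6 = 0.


D = b^2 - 4ac = (12)^2 - 4(5)(-6) = 144 + 120 = 264
Since D > 0: two distinct irrational roots


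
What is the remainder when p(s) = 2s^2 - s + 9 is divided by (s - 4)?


By the Remainder Theorem, the remainder equals p(4):
  2*(4)^2 = 32
  -1*(4)^1 = -4
  constant: 9
Sum: 32 - 4 + 9 = 37


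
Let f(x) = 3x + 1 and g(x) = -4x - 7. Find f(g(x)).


Substitute g(x) into f:
f(g(x)) = 3*(-4x - 7) + 1
Expand and combine: -12x - 20


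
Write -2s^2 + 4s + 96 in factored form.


Roots satisfy r1 + r2 = -b/a = 2 and r1*r2 = c/a = -48.
So r1 = 8, r2 = -6.
-2s^2 + 4s + 96 = -2(s - r1)(s - r2) = -2(s - 8)(s + 6)


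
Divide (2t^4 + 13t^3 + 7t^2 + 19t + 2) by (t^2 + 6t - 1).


(2t^4 + 13t^3 + 7t^2 + 19t + 2) / (t^2 + 6t - 1)
Step 1: 2t^2 * (t^2 + 6t - 1) = 2t^4 + 12t^3 - 2t^2; subtract.
Step 2: t * (t^2 + 6t - 1) = t^3 + 6t^2 - t; subtract.
Step 3: 3 * (t^2 + 6t - 1) = 3t^2 + 18t - 3; subtract.
Quotient: 2t^2 + t + 3, Remainder: 2t + 5


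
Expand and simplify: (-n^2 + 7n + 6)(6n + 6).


Distribute each term of the first polynomial:
  (-n^2)(6n + 6) = -6n^3 - 6n^2
  (7n)(6n + 6) = 42n^2 + 42n
  (6)(6n + 6) = 36n + 36
Sum: -6n^3 + 36n^2 + 78n + 36


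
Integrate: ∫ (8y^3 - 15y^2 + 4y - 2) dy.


Reverse power rule on each term:
  ∫ 8y^3 dy = 2y^4
  ∫ -15y^2 dy = -5y^3
  ∫ 4y dy = 2y^2
  ∫ -2 dy = -2y
F(y) = 2y^4 - 5y^3 + 2y^2 - 2y + C


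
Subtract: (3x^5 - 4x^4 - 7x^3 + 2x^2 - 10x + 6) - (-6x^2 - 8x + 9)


Distribute the minus sign:
  (3x^5 - 4x^4 - 7x^3 + 2x^2 - 10x + 6)
- (-6x^2 - 8x + 9)
Negate second polynomial: 6x^2 + 8x - 9
Add: 3x^5 - 4x^4 - 7x^3 + 8x^2 - 2x - 3


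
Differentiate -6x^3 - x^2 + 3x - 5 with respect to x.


Apply the power rule term by term:
  d/dx(-6x^3) = -18x^2
  d/dx(-x^2) = -2x
  d/dx(3x) = 3
  d/dx(-5) = 0
p'(x) = -18x^2 - 2x + 3


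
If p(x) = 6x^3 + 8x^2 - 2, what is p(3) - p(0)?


p(3) = 232
p(0) = -2
p(3) - p(0) = 232 + 2 = 234


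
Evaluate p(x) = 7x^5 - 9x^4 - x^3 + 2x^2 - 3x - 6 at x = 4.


Using direct substitution:
  7 * (4)^5 = 7168
  -9 * (4)^4 = -2304
  -1 * (4)^3 = -64
  2 * (4)^2 = 32
  -3 * (4)^1 = -12
  constant: -6
Sum = 7168 - 2304 - 64 + 32 - 12 - 6 = 4814


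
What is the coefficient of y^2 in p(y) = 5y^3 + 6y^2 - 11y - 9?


Read off the coefficient of y^2: 6


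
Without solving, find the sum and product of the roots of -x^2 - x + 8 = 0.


For ax^2+bx+c=0: sum = -b/a, product = c/a.
a=-1, b=-1, c=8
Sum = -(-1)/-1 = -1
Product = (8)/-1 = -8


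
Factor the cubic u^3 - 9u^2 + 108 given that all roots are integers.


Try integer roots (divisors of 108). u=6: p(6)=0.
Divide out (u - 6): quotient is u^2 - 3u - 18.
Factor the quadratic: (u + 3)(u - 6)
Result: (u - 6)(u + 3)(u - 6)


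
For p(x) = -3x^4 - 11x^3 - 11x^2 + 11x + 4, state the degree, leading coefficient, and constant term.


Highest power of x is 4, with coefficient -3. Constant term is 4.
Degree = 4, leading coefficient = -3, constant term = 4


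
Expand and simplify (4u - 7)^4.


Expand (4u - 7)^4 by repeated multiplication:
  (4u - 7)^2 = 16u^2 - 56u + 49
  (4u - 7)^3 = 64u^3 - 336u^2 + 588u - 343
= 256u^4 - 1792u^3 + 4704u^2 - 5488u + 2401


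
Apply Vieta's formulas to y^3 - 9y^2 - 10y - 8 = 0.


Monic cubic y^3+by^2+cy+d=0: sum=-b, pairwise sum=c, product=-d.
b=-9, c=-10, d=-8
r1+r2+r3 = 9
r1r2+r1r3+r2r3 = -10
r1r2r3 = 8


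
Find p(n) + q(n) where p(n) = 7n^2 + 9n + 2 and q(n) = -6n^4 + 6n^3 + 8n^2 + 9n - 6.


Align terms by degree and add:
  7n^2 + 9n + 2
  -6n^4 + 6n^3 + 8n^2 + 9n - 6
= -6n^4 + 6n^3 + 15n^2 + 18n - 4


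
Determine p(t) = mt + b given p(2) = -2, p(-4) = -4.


p(t) = mt + b. Using p(2)=-2, p(-4)=-4:
m = (-2 + 4)/(2 + 4) = 2/6 = 1/3
b = -2 - m*(2) = -2 - 2/3 = -8/3
p(t) = (1/3)t - (8/3)


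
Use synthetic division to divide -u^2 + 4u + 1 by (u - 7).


Synthetic division with c = 7. Coefficients: -1, 4, 1
Bring down -1.
  -1 * 7 = -7; -7 + 4 = -3
  -3 * 7 = -21; -21 + 1 = -20
Quotient: -u - 3, Remainder: -20


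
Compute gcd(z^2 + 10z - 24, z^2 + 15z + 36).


Factor each:
  z^2 + 10z - 24 = (z + 12)(z - 2)
  z^2 + 15z + 36 = (z + 12)(z + 3)
Common monic factor: z + 12


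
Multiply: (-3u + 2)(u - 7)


Distribute each term of the first polynomial:
  (-3u)(u - 7) = -3u^2 + 21u
  (2)(u - 7) = 2u - 14
Sum: -3u^2 + 23u - 14


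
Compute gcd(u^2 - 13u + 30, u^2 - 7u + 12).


Factor each:
  u^2 - 13u + 30 = (u - 3)(u - 10)
  u^2 - 7u + 12 = (u - 3)(u - 4)
Common monic factor: u - 3


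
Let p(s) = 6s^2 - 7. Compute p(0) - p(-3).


p(0) = -7
p(-3) = 47
p(0) - p(-3) = -7 - 47 = -54


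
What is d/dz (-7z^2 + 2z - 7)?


Apply the power rule term by term:
  d/dz(-7z^2) = -14z
  d/dz(2z) = 2
  d/dz(-7) = 0
p'(z) = -14z + 2


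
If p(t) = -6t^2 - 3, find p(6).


Using direct substitution:
  -6 * (6)^2 = -216
  0 * (6)^1 = 0
  constant: -3
Sum = -216 + 0 - 3 = -219


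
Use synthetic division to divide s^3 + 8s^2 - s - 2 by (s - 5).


Synthetic division with c = 5. Coefficients: 1, 8, -1, -2
Bring down 1.
  1 * 5 = 5; 5 + 8 = 13
  13 * 5 = 65; 65 - 1 = 64
  64 * 5 = 320; 320 - 2 = 318
Quotient: s^2 + 13s + 64, Remainder: 318


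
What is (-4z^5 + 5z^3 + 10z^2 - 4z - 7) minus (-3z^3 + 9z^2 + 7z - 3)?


Distribute the minus sign:
  (-4z^5 + 5z^3 + 10z^2 - 4z - 7)
- (-3z^3 + 9z^2 + 7z - 3)
Negate second polynomial: 3z^3 - 9z^2 - 7z + 3
Add: -4z^5 + 8z^3 + z^2 - 11z - 4


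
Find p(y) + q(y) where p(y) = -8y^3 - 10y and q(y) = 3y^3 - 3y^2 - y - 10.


Align terms by degree and add:
  -8y^3 - 10y
+ 3y^3 - 3y^2 - y - 10
= -5y^3 - 3y^2 - 11y - 10


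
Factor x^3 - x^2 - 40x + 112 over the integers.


Try integer roots (divisors of 112). x=4: p(4)=0.
Divide out (x - 4): quotient is x^2 + 3x - 28.
Factor the quadratic: (x + 7)(x - 4)
Result: (x - 4)(x + 7)(x - 4)


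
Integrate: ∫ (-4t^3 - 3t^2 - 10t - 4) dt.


Reverse power rule on each term:
  ∫ -4t^3 dt = -t^4
  ∫ -3t^2 dt = -t^3
  ∫ -10t dt = -5t^2
  ∫ -4 dt = -4t
F(t) = -t^4 - t^3 - 5t^2 - 4t + C


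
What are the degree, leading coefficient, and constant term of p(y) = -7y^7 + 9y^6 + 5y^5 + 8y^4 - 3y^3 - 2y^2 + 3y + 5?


Highest power of y is 7, with coefficient -7. Constant term is 5.
Degree = 7, leading coefficient = -7, constant term = 5


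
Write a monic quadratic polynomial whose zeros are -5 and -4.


p(x) = (x + 5)(x + 4)
Expand: x^2 + 9x + 20


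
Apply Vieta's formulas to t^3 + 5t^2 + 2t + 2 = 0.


Monic cubic t^3+bt^2+ct+d=0: sum=-b, pairwise sum=c, product=-d.
b=5, c=2, d=2
r1+r2+r3 = -5
r1r2+r1r3+r2r3 = 2
r1r2r3 = -2


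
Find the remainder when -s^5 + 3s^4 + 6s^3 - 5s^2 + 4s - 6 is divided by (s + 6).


By the Remainder Theorem, the remainder equals p(-6):
  -1*(-6)^5 = 7776
  3*(-6)^4 = 3888
  6*(-6)^3 = -1296
  -5*(-6)^2 = -180
  4*(-6)^1 = -24
  constant: -6
Sum: 7776 + 3888 - 1296 - 180 - 24 - 6 = 10158


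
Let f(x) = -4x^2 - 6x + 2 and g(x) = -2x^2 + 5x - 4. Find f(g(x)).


Substitute g(x) into f:
f(g(x)) = -4*(-2x^2 + 5x - 4)^2 + (-6)*(-2x^2 + 5x - 4) + 2
(-2x^2 + 5x - 4)^2 = 4x^4 - 20x^3 + 41x^2 - 40x + 16
Expand and combine: -16x^4 + 80x^3 - 152x^2 + 130x - 38


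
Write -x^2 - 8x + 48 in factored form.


Roots satisfy r1 + r2 = -b/a = -8 and r1*r2 = c/a = -48.
So r1 = 4, r2 = -12.
-x^2 - 8x + 48 = -(x - r1)(x - r2) = -(x - 4)(x + 12)


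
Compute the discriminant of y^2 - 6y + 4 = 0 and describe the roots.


D = b^2 - 4ac = (-6)^2 - 4(1)(4) = 36 - 16 = 20
Since D > 0: two distinct irrational roots


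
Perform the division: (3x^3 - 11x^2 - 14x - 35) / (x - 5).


(3x^3 - 11x^2 - 14x - 35) / (x - 5)
Step 1: 3x^2 * (x - 5) = 3x^3 - 15x^2; subtract.
Step 2: 4x * (x - 5) = 4x^2 - 20x; subtract.
Step 3: 6 * (x - 5) = 6x - 30; subtract.
Quotient: 3x^2 + 4x + 6, Remainder: -5


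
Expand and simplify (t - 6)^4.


Expand (t - 6)^4 by repeated multiplication:
  (t - 6)^2 = t^2 - 12t + 36
  (t - 6)^3 = t^3 - 18t^2 + 108t - 216
= t^4 - 24t^3 + 216t^2 - 864t + 1296


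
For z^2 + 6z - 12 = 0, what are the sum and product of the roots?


For az^2+bz+c=0: sum = -b/a, product = c/a.
a=1, b=6, c=-12
Sum = -(6)/1 = -6
Product = (-12)/1 = -12


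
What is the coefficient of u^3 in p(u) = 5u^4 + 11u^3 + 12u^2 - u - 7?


Read off the coefficient of u^3: 11


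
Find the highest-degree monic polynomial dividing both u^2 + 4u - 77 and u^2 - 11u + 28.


Factor each:
  u^2 + 4u - 77 = (u - 7)(u + 11)
  u^2 - 11u + 28 = (u - 7)(u - 4)
Common monic factor: u - 7


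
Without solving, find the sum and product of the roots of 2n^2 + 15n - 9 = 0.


For an^2+bn+c=0: sum = -b/a, product = c/a.
a=2, b=15, c=-9
Sum = -(15)/2 = -15/2
Product = (-9)/2 = -9/2


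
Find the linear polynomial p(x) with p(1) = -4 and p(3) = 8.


p(x) = mx + b. Using p(1)=-4, p(3)=8:
m = (-4 - 8)/(1 - 3) = -12/-2 = 6
b = -4 - m*(1) = -4 - 6 = -10
p(x) = 6x - 10


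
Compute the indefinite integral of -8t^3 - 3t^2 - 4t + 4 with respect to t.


Reverse power rule on each term:
  ∫ -8t^3 dt = -2t^4
  ∫ -3t^2 dt = -t^3
  ∫ -4t dt = -2t^2
  ∫ 4 dt = 4t
F(t) = -2t^4 - t^3 - 2t^2 + 4t + C


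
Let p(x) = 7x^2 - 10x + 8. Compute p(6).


Using direct substitution:
  7 * (6)^2 = 252
  -10 * (6)^1 = -60
  constant: 8
Sum = 252 - 60 + 8 = 200


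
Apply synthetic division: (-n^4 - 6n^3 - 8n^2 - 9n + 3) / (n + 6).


Synthetic division with c = -6. Coefficients: -1, -6, -8, -9, 3
Bring down -1.
  -1 * -6 = 6; 6 - 6 = 0
  0 * -6 = 0; 0 - 8 = -8
  -8 * -6 = 48; 48 - 9 = 39
  39 * -6 = -234; -234 + 3 = -231
Quotient: -n^3 - 8n + 39, Remainder: -231


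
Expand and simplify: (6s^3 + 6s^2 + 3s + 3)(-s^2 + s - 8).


Distribute each term of the first polynomial:
  (6s^3)(-s^2 + s - 8) = -6s^5 + 6s^4 - 48s^3
  (6s^2)(-s^2 + s - 8) = -6s^4 + 6s^3 - 48s^2
  (3s)(-s^2 + s - 8) = -3s^3 + 3s^2 - 24s
  (3)(-s^2 + s - 8) = -3s^2 + 3s - 24
Sum: -6s^5 - 45s^3 - 48s^2 - 21s - 24


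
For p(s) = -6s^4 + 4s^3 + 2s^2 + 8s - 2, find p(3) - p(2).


p(3) = -338
p(2) = -42
p(3) - p(2) = -338 + 42 = -296


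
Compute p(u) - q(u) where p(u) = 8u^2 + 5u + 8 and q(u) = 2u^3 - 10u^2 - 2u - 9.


Distribute the minus sign:
  (8u^2 + 5u + 8)
- (2u^3 - 10u^2 - 2u - 9)
Negate second polynomial: -2u^3 + 10u^2 + 2u + 9
Add: -2u^3 + 18u^2 + 7u + 17


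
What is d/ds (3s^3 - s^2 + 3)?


Apply the power rule term by term:
  d/ds(3s^3) = 9s^2
  d/ds(-s^2) = -2s
  d/ds(3) = 0
p'(s) = 9s^2 - 2s


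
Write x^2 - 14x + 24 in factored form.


Roots satisfy r1 + r2 = -b/a = 14 and r1*r2 = c/a = 24.
So r1 = 12, r2 = 2.
x^2 - 14x + 24 = (x - r1)(x - r2) = (x - 12)(x - 2)


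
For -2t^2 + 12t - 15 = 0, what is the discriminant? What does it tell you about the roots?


D = b^2 - 4ac = (12)^2 - 4(-2)(-15) = 144 - 120 = 24
Since D > 0: two distinct irrational roots


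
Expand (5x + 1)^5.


Expand (5x + 1)^5 by repeated multiplication:
  (5x + 1)^2 = 25x^2 + 10x + 1
  (5x + 1)^3 = 125x^3 + 75x^2 + 15x + 1
  (5x + 1)^4 = 625x^4 + 500x^3 + 150x^2 + 20x + 1
= 3125x^5 + 3125x^4 + 1250x^3 + 250x^2 + 25x + 1


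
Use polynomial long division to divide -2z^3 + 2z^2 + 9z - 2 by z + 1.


(-2z^3 + 2z^2 + 9z - 2) / (z + 1)
Step 1: -2z^2 * (z + 1) = -2z^3 - 2z^2; subtract.
Step 2: 4z * (z + 1) = 4z^2 + 4z; subtract.
Step 3: 5 * (z + 1) = 5z + 5; subtract.
Quotient: -2z^2 + 4z + 5, Remainder: -7


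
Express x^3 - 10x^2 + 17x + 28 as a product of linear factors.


Try integer roots (divisors of 28). x=-1: p(-1)=0.
Divide out (x + 1): quotient is x^2 - 11x + 28.
Factor the quadratic: (x - 7)(x - 4)
Result: (x + 1)(x - 7)(x - 4)


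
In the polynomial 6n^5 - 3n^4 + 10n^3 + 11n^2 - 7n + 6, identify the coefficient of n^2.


Read off the coefficient of n^2: 11


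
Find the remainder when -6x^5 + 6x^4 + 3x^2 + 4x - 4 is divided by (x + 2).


By the Remainder Theorem, the remainder equals p(-2):
  -6*(-2)^5 = 192
  6*(-2)^4 = 96
  0*(-2)^3 = 0
  3*(-2)^2 = 12
  4*(-2)^1 = -8
  constant: -4
Sum: 192 + 96 + 0 + 12 - 8 - 4 = 288


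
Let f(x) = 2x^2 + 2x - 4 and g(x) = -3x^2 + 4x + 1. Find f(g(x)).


Substitute g(x) into f:
f(g(x)) = 2*(-3x^2 + 4x + 1)^2 + 2*(-3x^2 + 4x + 1) + (-4)
(-3x^2 + 4x + 1)^2 = 9x^4 - 24x^3 + 10x^2 + 8x + 1
Expand and combine: 18x^4 - 48x^3 + 14x^2 + 24x


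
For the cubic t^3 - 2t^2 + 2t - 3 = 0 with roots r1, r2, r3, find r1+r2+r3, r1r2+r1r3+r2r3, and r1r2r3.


Monic cubic t^3+bt^2+ct+d=0: sum=-b, pairwise sum=c, product=-d.
b=-2, c=2, d=-3
r1+r2+r3 = 2
r1r2+r1r3+r2r3 = 2
r1r2r3 = 3
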